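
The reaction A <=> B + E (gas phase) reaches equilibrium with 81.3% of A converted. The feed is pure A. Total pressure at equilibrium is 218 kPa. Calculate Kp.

Kp = 425 kPa

Take 1 mol A as basis and let X be its fractional conversion, so ξ = X.
Mole table: n_A = 1 − X; n_B = X; n_E = X.
Summing: n_T = 1 + X.
At X = 0.813: n_A = 0.187, n_B = 0.813, n_E = 0.813, n_T = 1.81.
p_i = (n_i/n_T)·P. Kp = p_B p_E / (p_A) = 425 kPa.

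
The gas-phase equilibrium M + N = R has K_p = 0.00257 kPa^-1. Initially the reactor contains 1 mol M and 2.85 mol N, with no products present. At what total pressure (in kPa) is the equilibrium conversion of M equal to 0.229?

Take 1 mol M as basis and let X be its fractional conversion, so ξ = X.
Mole table: n_M = 1 − X; n_N = 2.85 − X; n_R = X.
n_T = Σnᵢ = 3.85 − X.
K_p = p_R / (p_M p_N) with p_i = (n_i/n_T)·P.
At X = 0.229: the mole-fraction product g(X) = Π y_i^ν_i = 0.4103. Since K_p = g(X)·P^{-1}, P = (g/K_p)^(1/1) = (0.4103/0.00257)^(1/1) = 160 kPa.

P = 160 kPa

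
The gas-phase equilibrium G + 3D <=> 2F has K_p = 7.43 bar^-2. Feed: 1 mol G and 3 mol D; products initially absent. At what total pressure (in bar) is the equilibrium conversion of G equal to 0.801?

Let X = conversion of G (basis 1 mol G); extent of reaction ξ = X.
Moles: n_G = 1 − X; n_D = 3 − 3X; n_F = 2X.
Summing: n_T = 4 − 2X.
K_p = p_F^2 / (p_G p_D^3) with p_i = (n_i/n_T)·P.
At X = 0.801: the mole-fraction product g(X) = Π y_i^ν_i = 348.5. Since K_p = g(X)·P^{-2}, P = (g/K_p)^(1/2) = (348.5/7.43)^(1/2) = 6.85 bar.

P = 6.85 bar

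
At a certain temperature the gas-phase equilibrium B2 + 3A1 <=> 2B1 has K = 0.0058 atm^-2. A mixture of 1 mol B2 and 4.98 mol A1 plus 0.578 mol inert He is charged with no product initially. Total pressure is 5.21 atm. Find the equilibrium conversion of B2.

X = 0.248

Basis: 1 mol B2 initially; let X = conversion of B2. Extent ξ = X.
Mole table: n_B2 = 1 − X; n_A1 = 4.98 − 3X; n_B1 = 2X; n_I = 0.578 (inert).
Summing: n_T = 6.56 − 2X.
With p_i = (n_i/n_T)P, K = p_B1^2 / (p_B2 p_A1^3).
Equating to 0.0058 atm^-2 and solving on 0 < X < 1: X = 0.248.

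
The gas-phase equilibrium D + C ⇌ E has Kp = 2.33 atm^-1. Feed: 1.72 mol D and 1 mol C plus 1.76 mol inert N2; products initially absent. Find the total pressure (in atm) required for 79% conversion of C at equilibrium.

Let X = conversion of C (basis 1 mol C); extent of reaction ξ = X.
Moles: n_D = 1.72 − X; n_C = 1 − X; n_E = X; n_I = 1.76 (inert).
n_T = Σnᵢ = 4.48 − X.
Kp = p_E / (p_D p_C) with p_i = (n_i/n_T)·P.
At X = 0.79: the mole-fraction product g(X) = Π y_i^ν_i = 14.93. Since Kp = g(X)·P^{-1}, P = (g/Kp)^(1/1) = (14.93/2.33)^(1/1) = 6.41 atm.

P = 6.41 atm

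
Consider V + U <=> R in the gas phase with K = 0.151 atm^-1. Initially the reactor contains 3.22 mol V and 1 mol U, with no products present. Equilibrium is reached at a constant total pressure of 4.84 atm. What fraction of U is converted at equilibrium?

Let X = conversion of U (basis 1 mol U); extent of reaction ξ = X.
Mole table: n_V = 3.22 − X; n_U = 1 − X; n_R = X.
n_T = Σnᵢ = 4.22 − X.
With p_i = (n_i/n_T)P, K = p_R / (p_V p_U).
Equating to 0.151 atm^-1 and solving on 0 < X < 1: X = 0.351.

X = 0.351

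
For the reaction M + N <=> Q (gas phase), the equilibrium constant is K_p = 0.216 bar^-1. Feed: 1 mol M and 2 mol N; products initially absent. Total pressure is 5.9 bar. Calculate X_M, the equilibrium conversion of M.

X = 0.437

Basis: 1 mol M initially; let X = conversion of M. Extent ξ = X.
Species balance: n_M = 1 − X; n_N = 2 − X; n_Q = X.
n_T = Σnᵢ = 3 − X.
y_i = n_i/n_T, p_i = y_i·P. K_p = p_Q / (p_M p_N).
Setting this equal to 0.216 bar^-1 and taking the physical root (0 < X < 1) gives X = 0.437.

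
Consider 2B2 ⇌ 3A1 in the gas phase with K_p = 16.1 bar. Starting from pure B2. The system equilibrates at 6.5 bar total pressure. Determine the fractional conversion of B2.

X = 0.564

Let X = conversion of B2 (basis 1 mol B2); extent of reaction ξ = 0.5X.
Species balance: n_B2 = 1 − X; n_A1 = 1.5X.
Summing: n_T = 1 + 0.5X.
y_i = n_i/n_T, p_i = y_i·P. K_p = p_A1^3 / (p_B2^2).
This yields a degree-3 equation in X; solving on (0,1), X = 0.564.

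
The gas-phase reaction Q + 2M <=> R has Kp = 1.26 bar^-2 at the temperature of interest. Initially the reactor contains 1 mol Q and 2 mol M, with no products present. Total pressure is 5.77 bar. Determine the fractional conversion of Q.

Basis: 1 mol Q initially; let X = conversion of Q. Extent ξ = X.
At extent ξ: n_Q = 1 − X; n_M = 2 − 2X; n_R = X.
n_T = Σnᵢ = 3 − 2X.
Mole fractions y_i = n_i/n_T; Kp = p_R / (p_Q p_M^2) with p_i = y_i·P.
Substituting and setting equal to 1.26 bar^-2 gives a polynomial in X; the root in (0,1) is X = 0.788.

X = 0.788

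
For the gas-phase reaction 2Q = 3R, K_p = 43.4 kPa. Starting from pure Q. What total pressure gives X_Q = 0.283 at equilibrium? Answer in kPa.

Basis: 1 mol Q initially; let X = conversion of Q. Extent ξ = 0.5X.
Species balance: n_Q = 1 − X; n_R = 1.5X.
Summing: n_T = 1 + 0.5X.
K_p = p_R^3 / (p_Q^2) with p_i = (n_i/n_T)·P.
At X = 0.283: the mole-fraction product g(X) = Π y_i^ν_i = 0.1304. Since K_p = g(X)·P^{1}, P = (K_p/g)^(1/1) = (43.4/0.1304)^(1/1) = 333 kPa.

P = 333 kPa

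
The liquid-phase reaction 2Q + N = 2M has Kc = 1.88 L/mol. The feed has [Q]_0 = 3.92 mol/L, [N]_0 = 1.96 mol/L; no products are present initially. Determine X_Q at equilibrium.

X = 0.560

Let X = conversion of Q; extent ξ = 3.92X/2 mol/L.
Concentrations: [Q] = 3.92 − 3.92X; [N] = 1.96 − 1.96X; [M] = 3.92X.
Kc = [M]^2 / ([Q]^2 [N]).
Equating to 1.88 L/mol: the physical root is X = 0.560.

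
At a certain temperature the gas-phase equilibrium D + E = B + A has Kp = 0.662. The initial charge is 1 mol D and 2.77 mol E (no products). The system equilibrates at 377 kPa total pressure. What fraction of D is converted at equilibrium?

Take 1 mol D as basis and let X be its fractional conversion, so ξ = X.
Mole table: n_D = 1 − X; n_E = 2.77 − X; n_B = X; n_A = X.
Total moles n_T = 3.77 (Δν = 0, constant).
Mole fractions y_i = n_i/n_T; Kp = p_B p_A / (p_D p_E) with p_i = y_i·P.
This yields a degree-2 equation in X; solving on (0,1), X = 0.673.

X = 0.673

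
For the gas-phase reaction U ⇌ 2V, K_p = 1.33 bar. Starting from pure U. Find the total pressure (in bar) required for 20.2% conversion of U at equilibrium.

P = 7.82 bar

Take 1 mol U as basis and let X be its fractional conversion, so ξ = X.
At extent ξ: n_U = 1 − X; n_V = 2X.
Summing: n_T = 1 + X.
K_p = p_V^2 / (p_U) with p_i = (n_i/n_T)·P.
At X = 0.202: the mole-fraction product g(X) = Π y_i^ν_i = 0.1702. Since K_p = g(X)·P^{1}, P = (K_p/g)^(1/1) = (1.33/0.1702)^(1/1) = 7.82 bar.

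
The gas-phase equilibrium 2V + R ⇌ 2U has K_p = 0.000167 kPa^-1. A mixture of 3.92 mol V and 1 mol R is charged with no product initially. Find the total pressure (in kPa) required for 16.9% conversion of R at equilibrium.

Let X = conversion of R (basis 1 mol R); extent of reaction ξ = X.
Mole table: n_V = 3.92 − 2X; n_R = 1 − X; n_U = 2X.
Summing: n_T = 4.92 − X.
K_p = p_U^2 / (p_V^2 p_R) with p_i = (n_i/n_T)·P.
At X = 0.169: the mole-fraction product g(X) = Π y_i^ν_i = 0.05091. Since K_p = g(X)·P^{-1}, P = (g/K_p)^(1/1) = (0.05091/0.000167)^(1/1) = 305 kPa.

P = 305 kPa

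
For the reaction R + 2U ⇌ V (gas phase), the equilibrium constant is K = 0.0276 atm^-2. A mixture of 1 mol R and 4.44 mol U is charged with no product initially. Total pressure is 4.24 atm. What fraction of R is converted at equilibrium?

X = 0.240

Let X = conversion of R (basis 1 mol R); extent of reaction ξ = X.
Mole table: n_R = 1 − X; n_U = 4.44 − 2X; n_V = X.
n_T = Σnᵢ = 5.44 − 2X.
With p_i = (n_i/n_T)P, K = p_V / (p_R p_U^2).
Equating to 0.0276 atm^-2 and solving on 0 < X < 1: X = 0.240.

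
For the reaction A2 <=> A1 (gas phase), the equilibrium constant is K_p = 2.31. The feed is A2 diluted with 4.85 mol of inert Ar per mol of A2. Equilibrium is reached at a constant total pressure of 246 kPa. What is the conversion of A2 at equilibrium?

Let X = conversion of A2 (basis 1 mol A2); extent of reaction ξ = X.
Species balance: n_A2 = 1 − X; n_A1 = X; n_I = 4.85 (inert).
n_T stays at 5.85 (no change in mole number).
Mole fractions y_i = n_i/n_T; K_p = p_A1 / (p_A2) with p_i = y_i·P.
This yields a degree-1 equation in X; solving on (0,1), X = 0.698.

X = 0.698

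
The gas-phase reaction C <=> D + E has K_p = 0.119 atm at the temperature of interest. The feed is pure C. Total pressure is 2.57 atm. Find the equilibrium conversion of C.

X = 0.210

Take 1 mol C as basis and let X be its fractional conversion, so ξ = X.
At extent ξ: n_C = 1 − X; n_D = X; n_E = X.
Total moles n_T = 1 + X.
With p_i = (n_i/n_T)P, K_p = p_D p_E / (p_C).
This yields a degree-2 equation in X; solving on (0,1), X = 0.210.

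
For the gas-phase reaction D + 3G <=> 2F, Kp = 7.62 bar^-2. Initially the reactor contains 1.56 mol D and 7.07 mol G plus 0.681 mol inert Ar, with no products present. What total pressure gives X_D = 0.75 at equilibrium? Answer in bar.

P = 1.41 bar

Take 1.56 mol D as basis and let X be its fractional conversion, so ξ = 1.56X.
Mole table: n_D = 1.56 − 1.56X; n_G = 7.07 − 4.68X; n_F = 3.12X; n_I = 0.681 (inert).
n_T = Σnᵢ = 9.31 − 3.12X.
Kp = p_F^2 / (p_D p_G^3) with p_i = (n_i/n_T)·P.
At X = 0.75: the mole-fraction product g(X) = Π y_i^ν_i = 15.12. Since Kp = g(X)·P^{-2}, P = (g/Kp)^(1/2) = (15.12/7.62)^(1/2) = 1.41 bar.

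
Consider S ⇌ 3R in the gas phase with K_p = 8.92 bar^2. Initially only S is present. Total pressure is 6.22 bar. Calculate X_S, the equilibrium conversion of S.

X = 0.243

Basis: 1 mol S initially; let X = conversion of S. Extent ξ = X.
Mole table: n_S = 1 − X; n_R = 3X.
n_T = Σnᵢ = 1 + 2X.
Mole fractions y_i = n_i/n_T; K_p = p_R^3 / (p_S) with p_i = y_i·P.
Substituting and setting equal to 8.92 bar^2 gives a polynomial in X; the root in (0,1) is X = 0.243.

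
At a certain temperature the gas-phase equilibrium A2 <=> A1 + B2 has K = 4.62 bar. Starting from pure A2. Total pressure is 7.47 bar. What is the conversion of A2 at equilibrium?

X = 0.618

Let X = conversion of A2 (basis 1 mol A2); extent of reaction ξ = X.
Species balance: n_A2 = 1 − X; n_A1 = X; n_B2 = X.
Summing: n_T = 1 + X.
Mole fractions y_i = n_i/n_T; K = p_A1 p_B2 / (p_A2) with p_i = y_i·P.
Equating to 4.62 bar and solving on 0 < X < 1: X = 0.618.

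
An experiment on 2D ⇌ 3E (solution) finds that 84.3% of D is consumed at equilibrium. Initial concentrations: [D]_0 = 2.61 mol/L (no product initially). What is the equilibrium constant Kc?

Kc = 214 mol/L

Let X = conversion of D.
Concentrations: [D] = 2.61 − 2.61X; [E] = 3.92X.
At X = 0.843: [D] = 0.41, [E] = 3.3.
Kc = [E]^3 / ([D]^2) = 214 mol/L.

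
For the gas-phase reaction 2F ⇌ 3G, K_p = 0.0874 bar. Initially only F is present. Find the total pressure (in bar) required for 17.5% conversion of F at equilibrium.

P = 3.58 bar

Basis: 1 mol F initially; let X = conversion of F. Extent ξ = 0.5X.
At extent ξ: n_F = 1 − X; n_G = 1.5X.
Total moles n_T = 1 + 0.5X.
K_p = p_G^3 / (p_F^2) with p_i = (n_i/n_T)·P.
At X = 0.175: the mole-fraction product g(X) = Π y_i^ν_i = 0.02444. Since K_p = g(X)·P^{1}, P = (K_p/g)^(1/1) = (0.0874/0.02444)^(1/1) = 3.58 bar.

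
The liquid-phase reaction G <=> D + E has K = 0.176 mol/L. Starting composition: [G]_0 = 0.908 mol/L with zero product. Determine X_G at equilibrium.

Let X = conversion of G; extent ξ = 0.908·X mol/L.
Concentrations: [G] = 0.908 − 0.908X; [D] = 0.908X; [E] = 0.908X.
K = [D] [E] / ([G]).
Setting equal to 0.176 and solving for X on (0,1) gives X = 0.354.

X = 0.354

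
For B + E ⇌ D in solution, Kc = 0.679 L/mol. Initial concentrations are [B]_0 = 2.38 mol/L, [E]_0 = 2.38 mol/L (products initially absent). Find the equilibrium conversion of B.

X = 0.464

Let X = conversion of B; extent ξ = 2.38·X mol/L.
Concentrations: [B] = 2.38 − 2.38X; [E] = 2.38 − 2.38X; [D] = 2.38X.
Kc = [D] / ([B] [E]).
This equals 0.679 at X = 0.464 (the root in 0 < X < 1).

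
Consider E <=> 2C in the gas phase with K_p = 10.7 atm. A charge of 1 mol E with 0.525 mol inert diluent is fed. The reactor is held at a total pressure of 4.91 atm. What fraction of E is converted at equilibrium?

Basis: 1 mol E initially; let X = conversion of E. Extent ξ = X.
Species balance: n_E = 1 − X; n_C = 2X; n_I = 0.525 (inert).
Summing: n_T = 1.52 + X.
Mole fractions y_i = n_i/n_T; K_p = p_C^2 / (p_E) with p_i = y_i·P.
Setting this equal to 10.7 atm and taking the physical root (0 < X < 1) gives X = 0.647.

X = 0.647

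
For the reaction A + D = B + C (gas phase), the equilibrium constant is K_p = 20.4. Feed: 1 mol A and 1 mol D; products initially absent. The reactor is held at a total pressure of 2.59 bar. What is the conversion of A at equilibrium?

X = 0.819

Let X = conversion of A (basis 1 mol A); extent of reaction ξ = X.
Mole table: n_A = 1 − X; n_D = 1 − X; n_B = X; n_C = X.
Total moles n_T = 2 (Δν = 0, constant).
y_i = n_i/n_T, p_i = y_i·P. K_p = p_B p_C / (p_A p_D).
Substituting and setting equal to 20.4 gives a polynomial in X; the root in (0,1) is X = 0.819.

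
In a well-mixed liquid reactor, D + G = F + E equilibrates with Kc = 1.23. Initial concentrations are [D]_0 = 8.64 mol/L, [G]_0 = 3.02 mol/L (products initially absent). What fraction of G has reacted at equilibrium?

Let X = conversion of G; extent ξ = 3.02·X mol/L.
Concentrations: [D] = 8.64 − 3.02X; [G] = 3.02 − 3.02X; [F] = 3.02X; [E] = 3.02X.
Kc = [F] [E] / ([D] [G]).
Equating to 1.23: the physical root is X = 0.770.

X = 0.770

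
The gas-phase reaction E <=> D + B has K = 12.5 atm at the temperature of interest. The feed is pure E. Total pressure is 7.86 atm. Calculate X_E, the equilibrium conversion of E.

Basis: 1 mol E initially; let X = conversion of E. Extent ξ = X.
Moles: n_E = 1 − X; n_D = X; n_B = X.
Summing: n_T = 1 + X.
With p_i = (n_i/n_T)P, K = p_D p_B / (p_E).
This yields a degree-2 equation in X; solving on (0,1), X = 0.784.

X = 0.784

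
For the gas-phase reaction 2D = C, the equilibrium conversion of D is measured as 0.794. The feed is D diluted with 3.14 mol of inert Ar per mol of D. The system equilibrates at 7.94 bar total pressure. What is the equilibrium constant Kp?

Take 1 mol D as basis and let X be its fractional conversion, so ξ = 0.5X.
Mole table: n_D = 1 − X; n_C = 0.5X; n_I = 3.14 (inert).
n_T = Σnᵢ = 4.14 − 0.5X.
At X = 0.794: n_D = 0.206, n_C = 0.397, n_T = 3.74.
p_i = (n_i/n_T)·P. Kp = p_C / (p_D^2) = 4.41 bar^-1.

Kp = 4.41 bar^-1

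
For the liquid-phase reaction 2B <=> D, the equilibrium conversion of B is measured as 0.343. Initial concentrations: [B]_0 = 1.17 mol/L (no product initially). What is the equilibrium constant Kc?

Kc = 0.34 L/mol

Let X = conversion of B.
Concentrations: [B] = 1.17 − 1.17X; [D] = 0.585X.
At X = 0.343: [B] = 0.769, [D] = 0.201.
Kc = [D] / ([B]^2) = 0.34 L/mol.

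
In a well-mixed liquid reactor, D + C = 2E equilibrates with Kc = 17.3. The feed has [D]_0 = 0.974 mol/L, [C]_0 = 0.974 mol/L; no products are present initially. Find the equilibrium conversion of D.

Let X = conversion of D; extent ξ = 0.974·X mol/L.
Concentrations: [D] = 0.974 − 0.974X; [C] = 0.974 − 0.974X; [E] = 1.95X.
Kc = [E]^2 / ([D] [C]).
This equals 17.3 at X = 0.675 (the root in 0 < X < 1).

X = 0.675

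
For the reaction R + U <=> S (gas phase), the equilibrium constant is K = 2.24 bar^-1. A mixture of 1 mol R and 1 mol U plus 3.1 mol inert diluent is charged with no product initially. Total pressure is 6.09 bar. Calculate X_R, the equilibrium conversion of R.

X = 0.566

Let X = conversion of R (basis 1 mol R); extent of reaction ξ = X.
At extent ξ: n_R = 1 − X; n_U = 1 − X; n_S = X; n_I = 3.1 (inert).
n_T = Σnᵢ = 5.1 − X.
With p_i = (n_i/n_T)P, K = p_S / (p_R p_U).
Substituting and setting equal to 2.24 bar^-1 gives a polynomial in X; the root in (0,1) is X = 0.566.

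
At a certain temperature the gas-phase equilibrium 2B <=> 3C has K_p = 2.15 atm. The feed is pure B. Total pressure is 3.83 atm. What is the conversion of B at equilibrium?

Let X = conversion of B (basis 1 mol B); extent of reaction ξ = 0.5X.
Moles: n_B = 1 − X; n_C = 1.5X.
n_T = Σnᵢ = 1 + 0.5X.
Mole fractions y_i = n_i/n_T; K_p = p_C^3 / (p_B^2) with p_i = y_i·P.
Substituting and setting equal to 2.15 atm gives a polynomial in X; the root in (0,1) is X = 0.411.

X = 0.411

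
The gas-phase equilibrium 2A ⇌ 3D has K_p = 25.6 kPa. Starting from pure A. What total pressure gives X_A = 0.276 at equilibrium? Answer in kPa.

P = 215 kPa

Basis: 1 mol A initially; let X = conversion of A. Extent ξ = 0.5X.
At extent ξ: n_A = 1 − X; n_D = 1.5X.
Total moles n_T = 1 + 0.5X.
K_p = p_D^3 / (p_A^2) with p_i = (n_i/n_T)·P.
At X = 0.276: the mole-fraction product g(X) = Π y_i^ν_i = 0.119. Since K_p = g(X)·P^{1}, P = (K_p/g)^(1/1) = (25.6/0.119)^(1/1) = 215 kPa.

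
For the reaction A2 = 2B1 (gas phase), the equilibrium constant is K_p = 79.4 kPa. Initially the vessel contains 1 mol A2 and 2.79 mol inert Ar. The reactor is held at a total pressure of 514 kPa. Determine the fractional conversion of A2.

Basis: 1 mol A2 initially; let X = conversion of A2. Extent ξ = X.
Mole table: n_A2 = 1 − X; n_B1 = 2X; n_I = 2.79 (inert).
Total moles n_T = 3.79 + X.
With p_i = (n_i/n_T)P, K_p = p_B1^2 / (p_A2).
This yields a degree-2 equation in X; solving on (0,1), X = 0.327.

X = 0.327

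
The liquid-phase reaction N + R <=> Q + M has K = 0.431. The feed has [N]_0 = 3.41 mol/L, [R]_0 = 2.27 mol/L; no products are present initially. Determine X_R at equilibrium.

Let X = conversion of R; extent ξ = 2.27·X mol/L.
Concentrations: [N] = 3.41 − 2.27X; [R] = 2.27 − 2.27X; [Q] = 2.27X; [M] = 2.27X.
K = [Q] [M] / ([N] [R]).
This equals 0.431 at X = 0.479 (the root in 0 < X < 1).

X = 0.479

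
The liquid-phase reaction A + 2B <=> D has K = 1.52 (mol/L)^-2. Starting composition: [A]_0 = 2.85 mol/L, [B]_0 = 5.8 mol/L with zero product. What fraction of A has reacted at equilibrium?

X = 0.763

Let X = conversion of A; extent ξ = 2.85·X mol/L.
Concentrations: [A] = 2.85 − 2.85X; [B] = 5.8 − 5.7X; [D] = 2.85X.
K = [D] / ([A] [B]^2).
Setting equal to 1.52 and solving for X on (0,1) gives X = 0.763.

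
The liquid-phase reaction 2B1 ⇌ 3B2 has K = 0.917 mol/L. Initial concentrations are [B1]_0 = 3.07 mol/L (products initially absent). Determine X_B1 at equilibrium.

Let X = conversion of B1; extent ξ = 3.07X/2 mol/L.
Concentrations: [B1] = 3.07 − 3.07X; [B2] = 4.6X.
K = [B2]^3 / ([B1]^2).
Equating to 0.917 mol/L: the physical root is X = 0.338.

X = 0.338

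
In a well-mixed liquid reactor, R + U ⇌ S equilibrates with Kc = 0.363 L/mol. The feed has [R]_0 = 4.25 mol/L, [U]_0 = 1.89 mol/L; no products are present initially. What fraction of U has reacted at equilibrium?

Let X = conversion of U; extent ξ = 1.89·X mol/L.
Concentrations: [R] = 4.25 − 1.89X; [U] = 1.89 − 1.89X; [S] = 1.89X.
Kc = [S] / ([R] [U]).
Equating to 0.363 L/mol: the physical root is X = 0.540.

X = 0.540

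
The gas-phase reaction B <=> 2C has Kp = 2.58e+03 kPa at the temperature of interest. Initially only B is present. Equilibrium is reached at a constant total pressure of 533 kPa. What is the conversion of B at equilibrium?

Basis: 1 mol B initially; let X = conversion of B. Extent ξ = X.
At extent ξ: n_B = 1 − X; n_C = 2X.
Summing: n_T = 1 + X.
y_i = n_i/n_T, p_i = y_i·P. Kp = p_C^2 / (p_B).
Substituting and setting equal to 2.58e+03 kPa gives a polynomial in X; the root in (0,1) is X = 0.740.

X = 0.740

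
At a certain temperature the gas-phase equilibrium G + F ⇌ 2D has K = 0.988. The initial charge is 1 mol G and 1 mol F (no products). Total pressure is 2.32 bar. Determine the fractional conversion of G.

X = 0.332

Take 1 mol G as basis and let X be its fractional conversion, so ξ = X.
Moles: n_G = 1 − X; n_F = 1 − X; n_D = 2X.
Total moles n_T = 2 (Δν = 0, constant).
With p_i = (n_i/n_T)P, K = p_D^2 / (p_G p_F).
Setting this equal to 0.988 and taking the physical root (0 < X < 1) gives X = 0.332.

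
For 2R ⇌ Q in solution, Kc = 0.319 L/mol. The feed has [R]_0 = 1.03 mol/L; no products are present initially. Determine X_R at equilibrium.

X = 0.312

Let X = conversion of R; extent ξ = 1.03X/2 mol/L.
Concentrations: [R] = 1.03 − 1.03X; [Q] = 0.515X.
Kc = [Q] / ([R]^2).
This equals 0.319 at X = 0.312 (the root in 0 < X < 1).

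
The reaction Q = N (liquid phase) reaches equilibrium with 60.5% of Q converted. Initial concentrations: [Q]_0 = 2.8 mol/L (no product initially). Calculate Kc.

Let X = conversion of Q.
Concentrations: [Q] = 2.8 − 2.8X; [N] = 2.8X.
At X = 0.605: [Q] = 1.11, [N] = 1.69.
Kc = [N] / ([Q]) = 1.53.

Kc = 1.53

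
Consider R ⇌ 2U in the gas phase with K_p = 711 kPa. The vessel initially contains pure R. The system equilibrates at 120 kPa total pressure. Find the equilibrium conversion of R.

Let X = conversion of R (basis 1 mol R); extent of reaction ξ = X.
Mole table: n_R = 1 − X; n_U = 2X.
Summing: n_T = 1 + X.
y_i = n_i/n_T, p_i = y_i·P. K_p = p_U^2 / (p_R).
Substituting and setting equal to 711 kPa gives a polynomial in X; the root in (0,1) is X = 0.773.

X = 0.773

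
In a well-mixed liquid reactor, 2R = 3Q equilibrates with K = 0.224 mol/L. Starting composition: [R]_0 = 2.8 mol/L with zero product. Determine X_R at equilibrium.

Let X = conversion of R; extent ξ = 2.8X/2 mol/L.
Concentrations: [R] = 2.8 − 2.8X; [Q] = 4.2X.
K = [Q]^3 / ([R]^2).
Setting equal to 0.224 and solving for X on (0,1) gives X = 0.239.

X = 0.239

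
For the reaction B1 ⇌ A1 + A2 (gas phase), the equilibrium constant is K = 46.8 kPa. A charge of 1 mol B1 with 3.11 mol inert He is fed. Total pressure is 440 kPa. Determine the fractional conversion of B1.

Let X = conversion of B1 (basis 1 mol B1); extent of reaction ξ = X.
Moles: n_B1 = 1 − X; n_A1 = X; n_A2 = X; n_I = 3.11 (inert).
Total moles n_T = 4.11 + X.
Mole fractions y_i = n_i/n_T; K = p_A1 p_A2 / (p_B1) with p_i = y_i·P.
Substituting and setting equal to 46.8 kPa gives a polynomial in X; the root in (0,1) is X = 0.497.

X = 0.497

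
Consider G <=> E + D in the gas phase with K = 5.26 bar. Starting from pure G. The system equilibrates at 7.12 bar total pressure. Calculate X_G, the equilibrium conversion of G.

Let X = conversion of G (basis 1 mol G); extent of reaction ξ = X.
Mole table: n_G = 1 − X; n_E = X; n_D = X.
n_T = Σnᵢ = 1 + X.
Mole fractions y_i = n_i/n_T; K = p_E p_D / (p_G) with p_i = y_i·P.
Equating to 5.26 bar and solving on 0 < X < 1: X = 0.652.

X = 0.652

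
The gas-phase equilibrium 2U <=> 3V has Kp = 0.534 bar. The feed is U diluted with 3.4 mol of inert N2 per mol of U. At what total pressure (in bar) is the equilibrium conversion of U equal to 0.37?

P = 5.68 bar

Basis: 1 mol U initially; let X = conversion of U. Extent ξ = 0.5X.
Moles: n_U = 1 − X; n_V = 1.5X; n_I = 3.4 (inert).
Summing: n_T = 4.4 + 0.5X.
Kp = p_V^3 / (p_U^2) with p_i = (n_i/n_T)·P.
At X = 0.37: the mole-fraction product g(X) = Π y_i^ν_i = 0.09394. Since Kp = g(X)·P^{1}, P = (Kp/g)^(1/1) = (0.534/0.09394)^(1/1) = 5.68 bar.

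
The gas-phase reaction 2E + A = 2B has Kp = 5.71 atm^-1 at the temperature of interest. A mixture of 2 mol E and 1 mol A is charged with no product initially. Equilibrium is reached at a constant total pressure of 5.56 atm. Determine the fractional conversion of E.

X = 0.677

Take 2 mol E as basis and let X be its fractional conversion, so ξ = X.
Species balance: n_E = 2 − 2X; n_A = 1 − X; n_B = 2X.
n_T = Σnᵢ = 3 − X.
With p_i = (n_i/n_T)P, Kp = p_B^2 / (p_E^2 p_A).
Substituting and setting equal to 5.71 atm^-1 gives a polynomial in X; the root in (0,1) is X = 0.677.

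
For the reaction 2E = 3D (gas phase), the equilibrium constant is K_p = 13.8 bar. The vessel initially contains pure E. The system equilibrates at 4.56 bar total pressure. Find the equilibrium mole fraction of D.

Take 1 mol E as basis and let X be its fractional conversion, so ξ = 0.5X.
Mole table: n_E = 1 − X; n_D = 1.5X.
Total moles n_T = 1 + 0.5X.
With p_i = (n_i/n_T)P, K_p = p_D^3 / (p_E^2).
Equating to 13.8 bar and solving on 0 < X < 1: X = 0.585.
Then n_D = 0.877, n_T = 1.29, so y_D = 0.679.

y_D = 0.679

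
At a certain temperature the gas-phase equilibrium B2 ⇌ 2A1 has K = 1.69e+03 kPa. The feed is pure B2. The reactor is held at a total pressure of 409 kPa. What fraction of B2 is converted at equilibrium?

Take 1 mol B2 as basis and let X be its fractional conversion, so ξ = X.
Moles: n_B2 = 1 − X; n_A1 = 2X.
Summing: n_T = 1 + X.
With p_i = (n_i/n_T)P, K = p_A1^2 / (p_B2).
Setting this equal to 1.69e+03 kPa and taking the physical root (0 < X < 1) gives X = 0.713.

X = 0.713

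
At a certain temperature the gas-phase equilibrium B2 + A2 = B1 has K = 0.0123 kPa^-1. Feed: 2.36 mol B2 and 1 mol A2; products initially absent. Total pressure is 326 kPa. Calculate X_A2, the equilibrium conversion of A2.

X = 0.714

Basis: 1 mol A2 initially; let X = conversion of A2. Extent ξ = X.
Moles: n_B2 = 2.36 − X; n_A2 = 1 − X; n_B1 = X.
n_T = Σnᵢ = 3.36 − X.
Mole fractions y_i = n_i/n_T; K = p_B1 / (p_B2 p_A2) with p_i = y_i·P.
This yields a degree-2 equation in X; solving on (0,1), X = 0.714.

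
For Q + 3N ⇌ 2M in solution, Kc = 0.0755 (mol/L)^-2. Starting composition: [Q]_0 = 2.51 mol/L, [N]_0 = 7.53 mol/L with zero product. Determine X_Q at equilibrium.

Let X = conversion of Q; extent ξ = 2.51·X mol/L.
Concentrations: [Q] = 2.51 − 2.51X; [N] = 7.53 − 7.53X; [M] = 5.02X.
Kc = [M]^2 / ([Q] [N]^3).
This equals 0.0755 at X = 0.482 (the root in 0 < X < 1).

X = 0.482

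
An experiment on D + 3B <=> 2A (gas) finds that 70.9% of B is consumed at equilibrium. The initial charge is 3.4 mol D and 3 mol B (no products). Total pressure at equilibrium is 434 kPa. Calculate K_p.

Take 3 mol B as basis and let X be its fractional conversion, so ξ = X.
At extent ξ: n_D = 3.4 − X; n_B = 3 − 3X; n_A = 2X.
n_T = Σnᵢ = 6.4 − 2X.
At X = 0.709: n_D = 2.69, n_B = 0.873, n_A = 1.42, n_T = 4.98.
p_i = (n_i/n_T)·P. K_p = p_A^2 / (p_D p_B^3) = 0.000148 kPa^-2.

K_p = 0.000148 kPa^-2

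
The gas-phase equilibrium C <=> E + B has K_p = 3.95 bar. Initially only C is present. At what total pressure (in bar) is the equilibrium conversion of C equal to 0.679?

Take 1 mol C as basis and let X be its fractional conversion, so ξ = X.
Moles: n_C = 1 − X; n_E = X; n_B = X.
Summing: n_T = 1 + X.
K_p = p_E p_B / (p_C) with p_i = (n_i/n_T)·P.
At X = 0.679: the mole-fraction product g(X) = Π y_i^ν_i = 0.8554. Since K_p = g(X)·P^{1}, P = (K_p/g)^(1/1) = (3.95/0.8554)^(1/1) = 4.62 bar.

P = 4.62 bar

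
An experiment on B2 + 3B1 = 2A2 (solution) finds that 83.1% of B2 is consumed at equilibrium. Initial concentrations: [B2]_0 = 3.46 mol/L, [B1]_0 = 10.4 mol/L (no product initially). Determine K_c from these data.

Let X = conversion of B2.
Concentrations: [B2] = 3.46 − 3.46X; [B1] = 10.4 − 10.4X; [A2] = 6.92X.
At X = 0.831: [B2] = 0.585, [B1] = 1.77, [A2] = 5.75.
K_c = [A2]^2 / ([B2] [B1]^3) = 10.1 (mol/L)^-2.

K_c = 10.1 (mol/L)^-2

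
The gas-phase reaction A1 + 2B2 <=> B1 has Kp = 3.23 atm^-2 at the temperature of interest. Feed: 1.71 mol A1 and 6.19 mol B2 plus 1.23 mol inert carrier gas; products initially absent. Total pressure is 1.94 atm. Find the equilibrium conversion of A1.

Basis: 1.71 mol A1 initially; let X = conversion of A1. Extent ξ = 1.71X.
At extent ξ: n_A1 = 1.71 − 1.71X; n_B2 = 6.19 − 3.42X; n_B1 = 1.71X; n_I = 1.23 (inert).
Total moles n_T = 9.13 − 3.42X.
Mole fractions y_i = n_i/n_T; Kp = p_B1 / (p_A1 p_B2^2) with p_i = y_i·P.
This yields a degree-3 equation in X; solving on (0,1), X = 0.783.

X = 0.783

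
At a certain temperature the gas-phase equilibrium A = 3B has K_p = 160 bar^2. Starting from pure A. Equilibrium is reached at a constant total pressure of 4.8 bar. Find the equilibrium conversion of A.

Let X = conversion of A (basis 1 mol A); extent of reaction ξ = X.
Moles: n_A = 1 − X; n_B = 3X.
Summing: n_T = 1 + 2X.
y_i = n_i/n_T, p_i = y_i·P. K_p = p_B^3 / (p_A).
Substituting and setting equal to 160 bar^2 gives a polynomial in X; the root in (0,1) is X = 0.742.

X = 0.742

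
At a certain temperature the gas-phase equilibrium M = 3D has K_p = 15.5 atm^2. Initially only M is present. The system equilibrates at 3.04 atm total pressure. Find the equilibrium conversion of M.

Take 1 mol M as basis and let X be its fractional conversion, so ξ = X.
At extent ξ: n_M = 1 − X; n_D = 3X.
Total moles n_T = 1 + 2X.
Mole fractions y_i = n_i/n_T; K_p = p_D^3 / (p_M) with p_i = y_i·P.
Setting this equal to 15.5 atm^2 and taking the physical root (0 < X < 1) gives X = 0.499.

X = 0.499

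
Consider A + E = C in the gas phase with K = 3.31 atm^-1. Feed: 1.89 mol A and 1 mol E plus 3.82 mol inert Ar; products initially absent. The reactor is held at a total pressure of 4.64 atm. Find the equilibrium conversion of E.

Let X = conversion of E (basis 1 mol E); extent of reaction ξ = X.
At extent ξ: n_A = 1.89 − X; n_E = 1 − X; n_C = X; n_I = 3.82 (inert).
n_T = Σnᵢ = 6.71 − X.
With p_i = (n_i/n_T)P, K = p_C / (p_A p_E).
Equating to 3.31 atm^-1 and solving on 0 < X < 1: X = 0.747.

X = 0.747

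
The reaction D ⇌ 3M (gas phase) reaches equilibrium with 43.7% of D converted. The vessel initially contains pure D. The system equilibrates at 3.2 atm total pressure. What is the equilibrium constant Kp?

Take 1 mol D as basis and let X be its fractional conversion, so ξ = X.
Moles: n_D = 1 − X; n_M = 3X.
n_T = Σnᵢ = 1 + 2X.
At X = 0.437: n_D = 0.563, n_M = 1.31, n_T = 1.87.
p_i = (n_i/n_T)·P. Kp = p_M^3 / (p_D) = 11.7 atm^2.

Kp = 11.7 atm^2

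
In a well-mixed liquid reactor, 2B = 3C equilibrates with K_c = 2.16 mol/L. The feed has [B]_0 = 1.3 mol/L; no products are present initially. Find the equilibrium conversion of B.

X = 0.498

Let X = conversion of B; extent ξ = 1.3X/2 mol/L.
Concentrations: [B] = 1.3 − 1.3X; [C] = 1.95X.
K_c = [C]^3 / ([B]^2).
This equals 2.16 at X = 0.498 (the root in 0 < X < 1).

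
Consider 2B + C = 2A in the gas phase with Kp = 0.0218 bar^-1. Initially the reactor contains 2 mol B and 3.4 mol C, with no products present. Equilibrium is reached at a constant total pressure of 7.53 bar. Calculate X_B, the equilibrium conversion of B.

X = 0.241

Let X = conversion of B (basis 2 mol B); extent of reaction ξ = X.
At extent ξ: n_B = 2 − 2X; n_C = 3.4 − X; n_A = 2X.
Total moles n_T = 5.4 − X.
With p_i = (n_i/n_T)P, Kp = p_A^2 / (p_B^2 p_C).
Equating to 0.0218 bar^-1 and solving on 0 < X < 1: X = 0.241.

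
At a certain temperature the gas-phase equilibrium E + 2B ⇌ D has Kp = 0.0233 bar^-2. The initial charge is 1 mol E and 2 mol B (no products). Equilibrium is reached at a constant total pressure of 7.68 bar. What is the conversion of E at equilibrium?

Basis: 1 mol E initially; let X = conversion of E. Extent ξ = X.
At extent ξ: n_E = 1 − X; n_B = 2 − 2X; n_D = X.
n_T = Σnᵢ = 3 − 2X.
With p_i = (n_i/n_T)P, Kp = p_D / (p_E p_B^2).
This yields a degree-3 equation in X; solving on (0,1), X = 0.315.

X = 0.315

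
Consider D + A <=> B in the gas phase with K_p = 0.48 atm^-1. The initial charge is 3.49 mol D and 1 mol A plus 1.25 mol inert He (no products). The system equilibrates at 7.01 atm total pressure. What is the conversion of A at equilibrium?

Basis: 1 mol A initially; let X = conversion of A. Extent ξ = X.
Moles: n_D = 3.49 − X; n_A = 1 − X; n_B = X; n_I = 1.25 (inert).
Summing: n_T = 5.74 − X.
Mole fractions y_i = n_i/n_T; K_p = p_B / (p_D p_A) with p_i = y_i·P.
Setting this equal to 0.48 atm^-1 and taking the physical root (0 < X < 1) gives X = 0.652.

X = 0.652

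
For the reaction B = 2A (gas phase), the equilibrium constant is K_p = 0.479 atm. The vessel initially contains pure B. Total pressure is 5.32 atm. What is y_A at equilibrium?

Let X = conversion of B (basis 1 mol B); extent of reaction ξ = X.
Mole table: n_B = 1 − X; n_A = 2X.
Total moles n_T = 1 + X.
Mole fractions y_i = n_i/n_T; K_p = p_A^2 / (p_B) with p_i = y_i·P.
Substituting and setting equal to 0.479 atm gives a polynomial in X; the root in (0,1) is X = 0.148.
Then n_A = 0.297, n_T = 1.15, so y_A = 0.258.

y_A = 0.258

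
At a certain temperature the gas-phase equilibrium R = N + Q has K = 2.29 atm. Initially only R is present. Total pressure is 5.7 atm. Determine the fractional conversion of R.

Take 1 mol R as basis and let X be its fractional conversion, so ξ = X.
Moles: n_R = 1 − X; n_N = X; n_Q = X.
Summing: n_T = 1 + X.
Mole fractions y_i = n_i/n_T; K = p_N p_Q / (p_R) with p_i = y_i·P.
This yields a degree-2 equation in X; solving on (0,1), X = 0.535.

X = 0.535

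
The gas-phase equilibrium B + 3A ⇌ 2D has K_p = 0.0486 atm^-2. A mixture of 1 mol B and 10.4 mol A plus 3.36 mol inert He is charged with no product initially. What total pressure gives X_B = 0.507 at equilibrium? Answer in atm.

P = 3.4 atm

Let X = conversion of B (basis 1 mol B); extent of reaction ξ = X.
Mole table: n_B = 1 − X; n_A = 10.4 − 3X; n_D = 2X; n_I = 3.36 (inert).
n_T = Σnᵢ = 14.8 − 2X.
K_p = p_D^2 / (p_B p_A^3) with p_i = (n_i/n_T)·P.
At X = 0.507: the mole-fraction product g(X) = Π y_i^ν_i = 0.563. Since K_p = g(X)·P^{-2}, P = (g/K_p)^(1/2) = (0.563/0.0486)^(1/2) = 3.4 atm.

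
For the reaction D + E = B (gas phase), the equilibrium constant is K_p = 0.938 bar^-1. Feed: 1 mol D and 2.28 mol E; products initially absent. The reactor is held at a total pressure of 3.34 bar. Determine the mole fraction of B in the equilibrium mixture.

y_B = 0.252

Take 1 mol D as basis and let X be its fractional conversion, so ξ = X.
Moles: n_D = 1 − X; n_E = 2.28 − X; n_B = X.
n_T = Σnᵢ = 3.28 − X.
With p_i = (n_i/n_T)P, K_p = p_B / (p_D p_E).
Substituting and setting equal to 0.938 bar^-1 gives a polynomial in X; the root in (0,1) is X = 0.660.
Then n_B = 0.66, n_T = 2.62, so y_B = 0.252.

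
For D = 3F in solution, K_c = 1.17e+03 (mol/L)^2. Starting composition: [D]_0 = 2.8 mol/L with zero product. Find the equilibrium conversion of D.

Let X = conversion of D; extent ξ = 2.8·X mol/L.
Concentrations: [D] = 2.8 − 2.8X; [F] = 8.4X.
K_c = [F]^3 / ([D]).
Equating to 1.17e+03 (mol/L)^2: the physical root is X = 0.878.

X = 0.878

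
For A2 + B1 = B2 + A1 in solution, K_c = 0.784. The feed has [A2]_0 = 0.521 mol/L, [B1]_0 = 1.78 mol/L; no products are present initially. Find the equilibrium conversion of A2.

Let X = conversion of A2; extent ξ = 0.521·X mol/L.
Concentrations: [A2] = 0.521 − 0.521X; [B1] = 1.78 − 0.521X; [B2] = 0.521X; [A1] = 0.521X.
K_c = [B2] [A1] / ([A2] [B1]).
Setting equal to 0.784 and solving for X on (0,1) gives X = 0.739.

X = 0.739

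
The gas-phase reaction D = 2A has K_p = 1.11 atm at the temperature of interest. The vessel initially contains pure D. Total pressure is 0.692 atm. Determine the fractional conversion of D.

Take 1 mol D as basis and let X be its fractional conversion, so ξ = X.
Mole table: n_D = 1 − X; n_A = 2X.
Summing: n_T = 1 + X.
y_i = n_i/n_T, p_i = y_i·P. K_p = p_A^2 / (p_D).
Setting this equal to 1.11 atm and taking the physical root (0 < X < 1) gives X = 0.535.

X = 0.535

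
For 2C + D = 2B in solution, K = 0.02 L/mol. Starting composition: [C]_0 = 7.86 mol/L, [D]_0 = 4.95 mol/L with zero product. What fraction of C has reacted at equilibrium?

X = 0.222

Let X = conversion of C; extent ξ = 7.86X/2 mol/L.
Concentrations: [C] = 7.86 − 7.86X; [D] = 4.95 − 3.93X; [B] = 7.86X.
K = [B]^2 / ([C]^2 [D]).
Equating to 0.02 L/mol: the physical root is X = 0.222.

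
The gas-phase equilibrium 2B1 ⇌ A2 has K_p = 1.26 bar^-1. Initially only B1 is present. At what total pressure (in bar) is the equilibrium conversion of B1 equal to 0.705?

Take 1 mol B1 as basis and let X be its fractional conversion, so ξ = 0.5X.
At extent ξ: n_B1 = 1 − X; n_A2 = 0.5X.
Total moles n_T = 1 − 0.5X.
K_p = p_A2 / (p_B1^2) with p_i = (n_i/n_T)·P.
At X = 0.705: the mole-fraction product g(X) = Π y_i^ν_i = 2.623. Since K_p = g(X)·P^{-1}, P = (g/K_p)^(1/1) = (2.623/1.26)^(1/1) = 2.08 bar.

P = 2.08 bar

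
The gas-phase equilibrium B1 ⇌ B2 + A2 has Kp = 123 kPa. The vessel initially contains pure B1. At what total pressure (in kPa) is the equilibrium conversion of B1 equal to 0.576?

P = 248 kPa

Basis: 1 mol B1 initially; let X = conversion of B1. Extent ξ = X.
Species balance: n_B1 = 1 − X; n_B2 = X; n_A2 = X.
Total moles n_T = 1 + X.
Kp = p_B2 p_A2 / (p_B1) with p_i = (n_i/n_T)·P.
At X = 0.576: the mole-fraction product g(X) = Π y_i^ν_i = 0.4965. Since Kp = g(X)·P^{1}, P = (Kp/g)^(1/1) = (123/0.4965)^(1/1) = 248 kPa.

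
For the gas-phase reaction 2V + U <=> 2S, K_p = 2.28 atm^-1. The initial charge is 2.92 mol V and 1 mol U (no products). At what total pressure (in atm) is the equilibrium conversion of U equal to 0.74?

P = 5.67 atm

Take 1 mol U as basis and let X be its fractional conversion, so ξ = X.
Mole table: n_V = 2.92 − 2X; n_U = 1 − X; n_S = 2X.
Total moles n_T = 3.92 − X.
K_p = p_S^2 / (p_V^2 p_U) with p_i = (n_i/n_T)·P.
At X = 0.74: the mole-fraction product g(X) = Π y_i^ν_i = 12.92. Since K_p = g(X)·P^{-1}, P = (g/K_p)^(1/1) = (12.92/2.28)^(1/1) = 5.67 atm.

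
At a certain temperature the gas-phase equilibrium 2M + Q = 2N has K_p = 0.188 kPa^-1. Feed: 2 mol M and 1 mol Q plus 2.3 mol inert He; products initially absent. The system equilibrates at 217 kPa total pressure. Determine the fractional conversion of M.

Take 2 mol M as basis and let X be its fractional conversion, so ξ = X.
Moles: n_M = 2 − 2X; n_Q = 1 − X; n_N = 2X; n_I = 2.3 (inert).
n_T = Σnᵢ = 5.3 − X.
With p_i = (n_i/n_T)P, K_p = p_N^2 / (p_M^2 p_Q).
Equating to 0.188 kPa^-1 and solving on 0 < X < 1: X = 0.640.

X = 0.640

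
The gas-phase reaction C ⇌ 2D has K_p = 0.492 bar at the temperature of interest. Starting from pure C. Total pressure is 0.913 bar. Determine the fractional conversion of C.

Take 1 mol C as basis and let X be its fractional conversion, so ξ = X.
Mole table: n_C = 1 − X; n_D = 2X.
n_T = Σnᵢ = 1 + X.
Mole fractions y_i = n_i/n_T; K_p = p_D^2 / (p_C) with p_i = y_i·P.
This yields a degree-2 equation in X; solving on (0,1), X = 0.345.

X = 0.345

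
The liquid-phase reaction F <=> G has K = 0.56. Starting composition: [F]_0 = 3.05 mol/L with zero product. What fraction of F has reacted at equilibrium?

Let X = conversion of F; extent ξ = 3.05·X mol/L.
Concentrations: [F] = 3.05 − 3.05X; [G] = 3.05X.
K = [G] / ([F]).
This equals 0.56 at X = 0.359 (the root in 0 < X < 1).

X = 0.359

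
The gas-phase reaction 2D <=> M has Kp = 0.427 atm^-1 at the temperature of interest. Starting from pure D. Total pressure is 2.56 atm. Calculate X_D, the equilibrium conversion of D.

X = 0.569

Let X = conversion of D (basis 1 mol D); extent of reaction ξ = 0.5X.
Moles: n_D = 1 − X; n_M = 0.5X.
Summing: n_T = 1 − 0.5X.
y_i = n_i/n_T, p_i = y_i·P. Kp = p_M / (p_D^2).
Setting this equal to 0.427 atm^-1 and taking the physical root (0 < X < 1) gives X = 0.569.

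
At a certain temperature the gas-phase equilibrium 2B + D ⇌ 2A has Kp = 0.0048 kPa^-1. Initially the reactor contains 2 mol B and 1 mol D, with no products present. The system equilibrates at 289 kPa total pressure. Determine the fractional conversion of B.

Let X = conversion of B (basis 2 mol B); extent of reaction ξ = X.
At extent ξ: n_B = 2 − 2X; n_D = 1 − X; n_A = 2X.
Summing: n_T = 3 − X.
Mole fractions y_i = n_i/n_T; Kp = p_A^2 / (p_B^2 p_D) with p_i = y_i·P.
This yields a degree-3 equation in X; solving on (0,1), X = 0.366.

X = 0.366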